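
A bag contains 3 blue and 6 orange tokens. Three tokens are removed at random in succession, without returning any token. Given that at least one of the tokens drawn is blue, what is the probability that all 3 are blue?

P(all 3 blue) = C(3,3)/C(9,3) = 1/84; P(at least one blue) = 1 − C(6,3)/C(9,3) = 16/21.
Since 'all 3 blue' ⊆ 'at least one blue', P(all 3 | at least one) = 1/84 / 16/21 = 1/64 ≈ 0.0156.

1/64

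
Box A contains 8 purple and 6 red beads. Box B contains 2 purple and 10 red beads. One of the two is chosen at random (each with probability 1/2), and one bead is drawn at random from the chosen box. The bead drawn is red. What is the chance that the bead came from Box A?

18/53

P(red | Box A) = 3/7; P(red | Box B) = 5/6.
P(red) = 1/2·3/7 + 1/2·5/6 = 53/84.
By Bayes' rule, P(Box A | red) = 3/14 / 53/84 = 18/53 ≈ 0.3396.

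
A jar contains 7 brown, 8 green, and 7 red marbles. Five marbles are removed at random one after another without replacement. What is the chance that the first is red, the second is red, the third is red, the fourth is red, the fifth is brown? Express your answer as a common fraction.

7/3762

Multiply the conditional probability of each draw in order, without replacement, so each draw removes one from its color and from the total.
P = (7/22) · (6/21) · (5/20) · (4/19) · (7/18) = 7/3762 ≈ 0.0019.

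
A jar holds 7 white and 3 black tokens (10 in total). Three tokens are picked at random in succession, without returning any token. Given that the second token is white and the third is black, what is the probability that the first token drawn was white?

P(first=white and the second token is white and the third is black) = (7/10)·(6/9)·(3/8) = 7/40.
P(E) = Σ over first color = 7/40 + 7/120 = 7/30.
By Bayes, P(first=white | E) = 7/40 / 7/30 = 3/4 ≈ 0.7500.

3/4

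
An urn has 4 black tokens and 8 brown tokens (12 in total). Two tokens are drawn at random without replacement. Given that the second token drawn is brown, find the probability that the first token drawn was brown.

P(first=brown and the second token drawn is brown) = (8/12)·(7/11) = 14/33.
P(the second token drawn is brown) = Σ over first color = 8/33 + 14/33 = 2/3.
By Bayes, P(first=brown | the second token drawn is brown) = 14/33 / 2/3 = 7/11 ≈ 0.6364.

7/11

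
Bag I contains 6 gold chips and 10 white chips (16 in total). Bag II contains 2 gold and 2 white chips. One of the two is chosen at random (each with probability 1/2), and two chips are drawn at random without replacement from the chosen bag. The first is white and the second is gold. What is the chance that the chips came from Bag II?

P(E | Bag I) = 1/4; P(E | Bag II) = 1/3.
P(E) = 1/2·1/4 + 1/2·1/3 = 7/24.
By Bayes' rule, P(Bag II | E) = 1/6 / 7/24 = 4/7 ≈ 0.5714.

4/7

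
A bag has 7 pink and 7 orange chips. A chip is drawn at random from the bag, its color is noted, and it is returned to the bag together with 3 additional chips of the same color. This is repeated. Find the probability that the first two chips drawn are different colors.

Either pink then orange, or orange then pink; after the first draw the total is 17.
P = (7/14)·(7/17) + (7/14)·(7/17) = 7/17 ≈ 0.4118.

7/17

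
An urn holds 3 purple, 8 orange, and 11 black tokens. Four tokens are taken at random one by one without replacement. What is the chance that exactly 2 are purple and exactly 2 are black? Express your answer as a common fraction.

3/133

Unordered draws without replacement: count favorable combinations over C(22,4).
Favorable = C(3,2) · C(8,0) · C(11,2) = 165; total = C(22,4) = 7315.
P = 165/7315 = 3/133 ≈ 0.0226.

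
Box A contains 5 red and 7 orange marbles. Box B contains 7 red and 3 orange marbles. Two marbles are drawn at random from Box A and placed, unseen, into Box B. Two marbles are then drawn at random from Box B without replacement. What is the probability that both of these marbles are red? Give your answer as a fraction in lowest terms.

1781/4356

Condition on how many of the transferred marbles are red (from Box A: 5 red of 12; then Box B has 12 total).
  0 red: C(5,0)C(7,2)/C(12,2) = 7/22; then P = C(7,2)/C(12,2) = 7/22
  1 red: C(5,1)C(7,1)/C(12,2) = 35/66; then P = C(8,2)/C(12,2) = 14/33
  2 red: C(5,2)C(7,0)/C(12,2) = 5/33; then P = C(9,2)/C(12,2) = 6/11
P(both red) = 1781/4356 ≈ 0.4089.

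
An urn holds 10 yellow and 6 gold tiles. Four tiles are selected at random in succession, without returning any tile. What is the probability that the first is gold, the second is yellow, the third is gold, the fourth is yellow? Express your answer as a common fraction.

45/728

Multiply the conditional probability of each draw in order, without replacement, so each draw removes one from its color and from the total.
P = (6/16) · (10/15) · (5/14) · (9/13) = 45/728 ≈ 0.0618.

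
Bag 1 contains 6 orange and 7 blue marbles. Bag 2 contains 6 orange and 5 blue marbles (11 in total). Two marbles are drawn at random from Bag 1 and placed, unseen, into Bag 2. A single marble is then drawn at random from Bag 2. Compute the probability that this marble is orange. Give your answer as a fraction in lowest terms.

90/169

Condition on how many of the transferred marbles are orange (from Bag 1: 6 orange of 13; then Bag 2 has 13 total).
  0 orange: C(6,0)C(7,2)/C(13,2) = 7/26; then P = 6/13
  1 orange: C(6,1)C(7,1)/C(13,2) = 7/13; then P = 7/13
  2 orange: C(6,2)C(7,0)/C(13,2) = 5/26; then P = 8/13
P(orange from Bag 2) = 90/169 ≈ 0.5325.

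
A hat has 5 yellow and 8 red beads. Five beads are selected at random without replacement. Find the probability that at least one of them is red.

Use the complement: P(at least one red) = 1 − P(no red).
P(none) = C(5,5)/C(13,5) = 1/1287.
So P = 1 − 1/1287 = 1286/1287 ≈ 0.9992.

1286/1287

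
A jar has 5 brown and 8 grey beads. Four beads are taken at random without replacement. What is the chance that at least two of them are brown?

73/143

Sum the hypergeometric tail for j = 2,…,4 brown beads.
Favorable = C(5,2)·C(8,2) + C(5,3)·C(8,1) + C(5,4)·C(8,0) = 365; total = C(13,4) = 715.
P = 365/715 = 73/143 ≈ 0.5105.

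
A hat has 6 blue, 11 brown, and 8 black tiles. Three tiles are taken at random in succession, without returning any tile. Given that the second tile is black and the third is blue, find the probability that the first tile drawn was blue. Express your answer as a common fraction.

P(first=blue and the second tile is black and the third is blue) = (6/25)·(8/24)·(5/23) = 2/115.
P(E) = Σ over first color = 2/115 + 22/575 + 14/575 = 2/25.
By Bayes, P(first=blue | E) = 2/115 / 2/25 = 5/23 ≈ 0.2174.

5/23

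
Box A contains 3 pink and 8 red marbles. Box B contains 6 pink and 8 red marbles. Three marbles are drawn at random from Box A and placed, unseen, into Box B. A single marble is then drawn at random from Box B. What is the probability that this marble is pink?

75/187

Condition on how many of the transferred marbles are pink (from Box A: 3 pink of 11; then Box B has 17 total).
  0 pink: C(3,0)C(8,3)/C(11,3) = 56/165; then P = 6/17
  1 pink: C(3,1)C(8,2)/C(11,3) = 28/55; then P = 7/17
  2 pink: C(3,2)C(8,1)/C(11,3) = 8/55; then P = 8/17
  3 pink: C(3,3)C(8,0)/C(11,3) = 1/165; then P = 9/17
P(pink from Box B) = 75/187 ≈ 0.4011.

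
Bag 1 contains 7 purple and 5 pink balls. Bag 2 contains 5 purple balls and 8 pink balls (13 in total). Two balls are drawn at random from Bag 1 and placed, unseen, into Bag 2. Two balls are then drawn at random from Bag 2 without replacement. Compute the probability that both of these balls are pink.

383/1155

Condition on how many of the transferred balls are pink (from Bag 1: 5 pink of 12; then Bag 2 has 15 total).
  0 pink: C(5,0)C(7,2)/C(12,2) = 7/22; then P = C(8,2)/C(15,2) = 4/15
  1 pink: C(5,1)C(7,1)/C(12,2) = 35/66; then P = C(9,2)/C(15,2) = 12/35
  2 pink: C(5,2)C(7,0)/C(12,2) = 5/33; then P = C(10,2)/C(15,2) = 3/7
P(both pink) = 383/1155 ≈ 0.3316.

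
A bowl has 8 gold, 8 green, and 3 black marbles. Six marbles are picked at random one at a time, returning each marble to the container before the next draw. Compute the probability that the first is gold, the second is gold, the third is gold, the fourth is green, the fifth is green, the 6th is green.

Multiply the conditional probability of each draw in order, with replacement (the composition resets each draw).
P = (8/19) · (8/19) · (8/19) · (8/19) · (8/19) · (8/19) = 262144/47045881 ≈ 0.0056.

262144/47045881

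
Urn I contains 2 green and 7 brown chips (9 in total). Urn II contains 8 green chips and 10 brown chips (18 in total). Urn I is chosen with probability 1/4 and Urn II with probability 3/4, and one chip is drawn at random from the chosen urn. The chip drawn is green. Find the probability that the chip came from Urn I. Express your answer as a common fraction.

P(green | Urn I) = 2/9; P(green | Urn II) = 4/9.
P(green) = 1/4·2/9 + 3/4·4/9 = 7/18.
By Bayes' rule, P(Urn I | green) = 1/18 / 7/18 = 1/7 ≈ 0.1429.

1/7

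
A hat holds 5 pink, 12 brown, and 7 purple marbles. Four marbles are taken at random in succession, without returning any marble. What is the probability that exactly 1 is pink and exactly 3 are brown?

Unordered draws without replacement: count favorable combinations over C(24,4).
Favorable = C(5,1) · C(12,3) · C(7,0) = 1100; total = C(24,4) = 10626.
P = 1100/10626 = 50/483 ≈ 0.1035.

50/483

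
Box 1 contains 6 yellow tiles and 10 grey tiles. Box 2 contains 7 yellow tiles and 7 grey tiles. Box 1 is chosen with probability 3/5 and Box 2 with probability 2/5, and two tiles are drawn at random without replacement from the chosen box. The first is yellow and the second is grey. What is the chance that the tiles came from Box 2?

P(E | Box 1) = 1/4; P(E | Box 2) = 7/26.
P(E) = 3/5·1/4 + 2/5·7/26 = 67/260.
By Bayes' rule, P(Box 2 | E) = 7/65 / 67/260 = 28/67 ≈ 0.4179.

28/67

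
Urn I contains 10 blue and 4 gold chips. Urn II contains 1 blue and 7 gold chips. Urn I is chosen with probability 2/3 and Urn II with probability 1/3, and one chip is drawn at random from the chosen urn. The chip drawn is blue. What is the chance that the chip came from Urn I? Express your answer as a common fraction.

P(blue | Urn I) = 5/7; P(blue | Urn II) = 1/8.
P(blue) = 2/3·5/7 + 1/3·1/8 = 29/56.
By Bayes' rule, P(Urn I | blue) = 10/21 / 29/56 = 80/87 ≈ 0.9195.

80/87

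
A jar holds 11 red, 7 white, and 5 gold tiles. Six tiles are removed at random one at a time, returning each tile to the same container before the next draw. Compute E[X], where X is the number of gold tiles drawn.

By linearity of expectation, E[X] = Σ P(draw i is gold); each independent draw has P(gold) = 5/23.
E[X] = 6 · 5/23 = 30/23 ≈ 1.3043.

30/23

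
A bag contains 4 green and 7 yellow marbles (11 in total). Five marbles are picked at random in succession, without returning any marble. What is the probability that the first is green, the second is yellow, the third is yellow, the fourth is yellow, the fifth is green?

Multiply the conditional probability of each draw in order, without replacement, so each draw removes one from its color and from the total.
P = (4/11) · (7/10) · (6/9) · (5/8) · (3/7) = 1/22 ≈ 0.0455.

1/22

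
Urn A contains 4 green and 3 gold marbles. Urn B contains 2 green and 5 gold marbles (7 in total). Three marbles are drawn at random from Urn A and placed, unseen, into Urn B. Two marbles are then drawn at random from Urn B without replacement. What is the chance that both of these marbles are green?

Condition on how many of the transferred marbles are green (from Urn A: 4 green of 7; then Urn B has 10 total).
  0 green: C(4,0)C(3,3)/C(7,3) = 1/35; then P = C(2,2)/C(10,2) = 1/45
  1 green: C(4,1)C(3,2)/C(7,3) = 12/35; then P = C(3,2)/C(10,2) = 1/15
  2 green: C(4,2)C(3,1)/C(7,3) = 18/35; then P = C(4,2)/C(10,2) = 2/15
  3 green: C(4,3)C(3,0)/C(7,3) = 4/35; then P = C(5,2)/C(10,2) = 2/9
P(both green) = 37/315 ≈ 0.1175.

37/315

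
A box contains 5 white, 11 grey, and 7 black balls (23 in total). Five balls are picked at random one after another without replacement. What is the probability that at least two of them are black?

2363/4807

Sum the hypergeometric tail for j = 2,…,5 black balls.
Favorable = C(7,2)·C(16,3) + C(7,3)·C(16,2) + C(7,4)·C(16,1) + C(7,5)·C(16,0) = 16541; total = C(23,5) = 33649.
P = 16541/33649 = 2363/4807 ≈ 0.4916.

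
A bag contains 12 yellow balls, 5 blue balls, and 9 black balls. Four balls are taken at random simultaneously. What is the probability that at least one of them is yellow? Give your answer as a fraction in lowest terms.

Use the complement: P(at least one yellow) = 1 − P(no yellow).
P(none) = C(14,4)/C(26,4) = 1001/14950.
So P = 1 − 1001/14950 = 1073/1150 ≈ 0.9330.

1073/1150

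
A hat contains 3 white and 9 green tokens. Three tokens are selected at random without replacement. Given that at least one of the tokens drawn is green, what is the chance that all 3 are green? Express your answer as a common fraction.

P(all 3 green) = C(9,3)/C(12,3) = 21/55; P(at least one green) = 1 − C(3,3)/C(12,3) = 219/220.
Since 'all 3 green' ⊆ 'at least one green', P(all 3 | at least one) = 21/55 / 219/220 = 28/73 ≈ 0.3836.

28/73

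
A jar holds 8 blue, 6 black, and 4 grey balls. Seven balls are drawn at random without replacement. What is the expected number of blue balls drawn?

28/9

By linearity of expectation, E[X] = Σ P(draw i is blue); by symmetry each draw (even without replacement) has P(blue) = 8/18.
E[X] = 7 · 8/18 = 28/9 ≈ 3.1111.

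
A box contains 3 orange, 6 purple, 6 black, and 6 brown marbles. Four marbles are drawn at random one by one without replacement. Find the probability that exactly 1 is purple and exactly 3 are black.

8/399

Unordered draws without replacement: count favorable combinations over C(21,4).
Favorable = C(3,0) · C(6,1) · C(6,3) · C(6,0) = 120; total = C(21,4) = 5985.
P = 120/5985 = 8/399 ≈ 0.0201.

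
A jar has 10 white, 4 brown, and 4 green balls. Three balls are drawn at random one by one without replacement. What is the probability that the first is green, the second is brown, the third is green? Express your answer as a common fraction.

1/102

Multiply the conditional probability of each draw in order, without replacement, so each draw removes one from its color and from the total.
P = (4/18) · (4/17) · (3/16) = 1/102 ≈ 0.0098.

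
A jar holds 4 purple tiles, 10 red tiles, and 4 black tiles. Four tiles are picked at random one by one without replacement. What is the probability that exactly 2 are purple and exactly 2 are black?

Unordered draws without replacement: count favorable combinations over C(18,4).
Favorable = C(4,2) · C(10,0) · C(4,2) = 36; total = C(18,4) = 3060.
P = 36/3060 = 1/85 ≈ 0.0118.

1/85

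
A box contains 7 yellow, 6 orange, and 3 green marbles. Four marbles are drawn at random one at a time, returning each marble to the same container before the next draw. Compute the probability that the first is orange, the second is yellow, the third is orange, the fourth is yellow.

Multiply the conditional probability of each draw in order, with replacement (the composition resets each draw).
P = (6/16) · (7/16) · (6/16) · (7/16) = 441/16384 ≈ 0.0269.

441/16384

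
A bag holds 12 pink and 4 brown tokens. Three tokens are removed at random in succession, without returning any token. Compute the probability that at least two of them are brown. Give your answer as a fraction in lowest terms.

Sum the hypergeometric tail for j = 2,…,3 brown tokens.
Favorable = C(4,2)·C(12,1) + C(4,3)·C(12,0) = 76; total = C(16,3) = 560.
P = 76/560 = 19/140 ≈ 0.1357.

19/140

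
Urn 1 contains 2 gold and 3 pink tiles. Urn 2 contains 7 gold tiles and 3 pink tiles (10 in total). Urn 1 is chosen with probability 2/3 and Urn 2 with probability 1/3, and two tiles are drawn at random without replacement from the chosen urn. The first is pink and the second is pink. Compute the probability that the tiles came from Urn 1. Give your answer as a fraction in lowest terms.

9/10

P(E | Urn 1) = 3/10; P(E | Urn 2) = 1/15.
P(E) = 2/3·3/10 + 1/3·1/15 = 2/9.
By Bayes' rule, P(Urn 1 | E) = 1/5 / 2/9 = 9/10 ≈ 0.9000.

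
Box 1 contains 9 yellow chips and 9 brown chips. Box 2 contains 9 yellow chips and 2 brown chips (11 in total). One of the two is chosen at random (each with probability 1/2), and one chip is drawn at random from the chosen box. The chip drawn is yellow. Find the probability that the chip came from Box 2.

P(yellow | Box 1) = 1/2; P(yellow | Box 2) = 9/11.
P(yellow) = 1/2·1/2 + 1/2·9/11 = 29/44.
By Bayes' rule, P(Box 2 | yellow) = 9/22 / 29/44 = 18/29 ≈ 0.6207.

18/29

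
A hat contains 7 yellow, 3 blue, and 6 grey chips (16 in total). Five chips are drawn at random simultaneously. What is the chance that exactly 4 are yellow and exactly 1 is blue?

Unordered draws without replacement: count favorable combinations over C(16,5).
Favorable = C(7,4) · C(3,1) · C(6,0) = 105; total = C(16,5) = 4368.
P = 105/4368 = 5/208 ≈ 0.0240.

5/208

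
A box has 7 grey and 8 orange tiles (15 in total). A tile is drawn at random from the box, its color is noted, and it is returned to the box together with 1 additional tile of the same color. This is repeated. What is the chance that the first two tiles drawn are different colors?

Either grey then orange, or orange then grey; after the first draw the total is 16.
P = (7/15)·(8/16) + (8/15)·(7/16) = 7/15 ≈ 0.4667.

7/15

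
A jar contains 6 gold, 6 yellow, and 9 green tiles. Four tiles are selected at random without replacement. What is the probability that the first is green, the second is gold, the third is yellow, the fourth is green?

12/665

Multiply the conditional probability of each draw in order, without replacement, so each draw removes one from its color and from the total.
P = (9/21) · (6/20) · (6/19) · (8/18) = 12/665 ≈ 0.0180.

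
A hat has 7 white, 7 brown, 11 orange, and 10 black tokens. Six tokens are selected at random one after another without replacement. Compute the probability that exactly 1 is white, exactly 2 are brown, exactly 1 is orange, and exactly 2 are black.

Unordered draws without replacement: count favorable combinations over C(35,6).
Favorable = C(7,1) · C(7,2) · C(11,1) · C(10,2) = 72765; total = C(35,6) = 1623160.
P = 72765/1623160 = 189/4216 ≈ 0.0448.

189/4216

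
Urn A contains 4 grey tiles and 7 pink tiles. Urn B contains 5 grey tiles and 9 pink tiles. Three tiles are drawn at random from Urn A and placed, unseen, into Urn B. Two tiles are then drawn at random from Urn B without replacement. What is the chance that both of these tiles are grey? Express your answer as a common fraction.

Condition on how many of the transferred tiles are grey (from Urn A: 4 grey of 11; then Urn B has 17 total).
  0 grey: C(4,0)C(7,3)/C(11,3) = 7/33; then P = C(5,2)/C(17,2) = 5/68
  1 grey: C(4,1)C(7,2)/C(11,3) = 28/55; then P = C(6,2)/C(17,2) = 15/136
  2 grey: C(4,2)C(7,1)/C(11,3) = 14/55; then P = C(7,2)/C(17,2) = 21/136
  3 grey: C(4,3)C(7,0)/C(11,3) = 4/165; then P = C(8,2)/C(17,2) = 7/34
P(both grey) = 217/1870 ≈ 0.1160.

217/1870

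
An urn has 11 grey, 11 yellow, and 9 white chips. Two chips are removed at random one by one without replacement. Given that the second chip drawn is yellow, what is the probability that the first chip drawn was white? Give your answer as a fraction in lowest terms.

P(first=white and the second chip drawn is yellow) = (9/31)·(11/30) = 33/310.
P(the second chip drawn is yellow) = Σ over first color = 121/930 + 11/93 + 33/310 = 11/31.
By Bayes, P(first=white | the second chip drawn is yellow) = 33/310 / 11/31 = 3/10 ≈ 0.3000.

3/10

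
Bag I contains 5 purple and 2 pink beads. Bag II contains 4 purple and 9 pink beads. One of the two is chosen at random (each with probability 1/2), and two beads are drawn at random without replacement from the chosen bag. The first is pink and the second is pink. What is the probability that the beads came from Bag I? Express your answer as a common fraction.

13/139

P(E | Bag I) = 1/21; P(E | Bag II) = 6/13.
P(E) = 1/2·1/21 + 1/2·6/13 = 139/546.
By Bayes' rule, P(Bag I | E) = 1/42 / 139/546 = 13/139 ≈ 0.0935.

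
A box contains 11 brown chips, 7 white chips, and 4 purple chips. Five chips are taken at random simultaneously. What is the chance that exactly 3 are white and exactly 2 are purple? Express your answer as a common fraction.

Unordered draws without replacement: count favorable combinations over C(22,5).
Favorable = C(11,0) · C(7,3) · C(4,2) = 210; total = C(22,5) = 26334.
P = 210/26334 = 5/627 ≈ 0.0080.

5/627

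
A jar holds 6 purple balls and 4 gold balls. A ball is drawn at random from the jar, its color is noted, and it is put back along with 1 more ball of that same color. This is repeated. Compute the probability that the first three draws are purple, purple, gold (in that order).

7/55

Track the composition after each reinforcement of +1.
P = (6/10) · (7/11) · (4/12) = 7/55 ≈ 0.1273.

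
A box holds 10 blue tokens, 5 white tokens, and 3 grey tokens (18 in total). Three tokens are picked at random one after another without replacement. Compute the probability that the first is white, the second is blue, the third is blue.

Multiply the conditional probability of each draw in order, without replacement, so each draw removes one from its color and from the total.
P = (5/18) · (10/17) · (9/16) = 25/272 ≈ 0.0919.

25/272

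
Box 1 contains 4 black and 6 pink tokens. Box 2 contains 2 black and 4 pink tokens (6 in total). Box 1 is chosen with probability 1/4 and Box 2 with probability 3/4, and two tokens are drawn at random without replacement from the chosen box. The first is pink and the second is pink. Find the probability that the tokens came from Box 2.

P(E | Box 1) = 1/3; P(E | Box 2) = 2/5.
P(E) = 1/4·1/3 + 3/4·2/5 = 23/60.
By Bayes' rule, P(Box 2 | E) = 3/10 / 23/60 = 18/23 ≈ 0.7826.

18/23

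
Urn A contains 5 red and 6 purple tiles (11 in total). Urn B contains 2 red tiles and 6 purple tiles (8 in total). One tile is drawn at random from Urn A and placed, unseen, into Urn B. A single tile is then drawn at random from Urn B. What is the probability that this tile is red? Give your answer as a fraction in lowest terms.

3/11

Condition on how many of the transferred tiles are red (from Urn A: 5 red of 11; then Urn B has 9 total).
  0 red: C(5,0)C(6,1)/C(11,1) = 6/11; then P = 2/9
  1 red: C(5,1)C(6,0)/C(11,1) = 5/11; then P = 3/9
P(red from Urn B) = 3/11 ≈ 0.2727.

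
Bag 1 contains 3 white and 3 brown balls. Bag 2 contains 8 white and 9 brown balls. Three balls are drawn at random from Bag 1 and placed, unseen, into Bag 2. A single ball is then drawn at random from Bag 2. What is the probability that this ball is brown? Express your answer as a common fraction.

21/40

Condition on how many of the transferred balls are brown (from Bag 1: 3 brown of 6; then Bag 2 has 20 total).
  0 brown: C(3,0)C(3,3)/C(6,3) = 1/20; then P = 9/20
  1 brown: C(3,1)C(3,2)/C(6,3) = 9/20; then P = 10/20
  2 brown: C(3,2)C(3,1)/C(6,3) = 9/20; then P = 11/20
  3 brown: C(3,3)C(3,0)/C(6,3) = 1/20; then P = 12/20
P(brown from Bag 2) = 21/40 ≈ 0.5250.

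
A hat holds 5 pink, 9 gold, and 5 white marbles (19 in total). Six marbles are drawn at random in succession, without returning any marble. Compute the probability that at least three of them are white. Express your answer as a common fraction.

587/3876

Sum the hypergeometric tail for j = 3,…,5 white marbles.
Favorable = C(5,3)·C(14,3) + C(5,4)·C(14,2) + C(5,5)·C(14,1) = 4109; total = C(19,6) = 27132.
P = 4109/27132 = 587/3876 ≈ 0.1514.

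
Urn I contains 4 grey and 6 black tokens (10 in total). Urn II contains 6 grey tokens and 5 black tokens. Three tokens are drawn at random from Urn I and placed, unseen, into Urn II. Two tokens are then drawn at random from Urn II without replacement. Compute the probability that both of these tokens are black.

Condition on how many of the transferred tokens are black (from Urn I: 6 black of 10; then Urn II has 14 total).
  0 black: C(6,0)C(4,3)/C(10,3) = 1/30; then P = C(5,2)/C(14,2) = 10/91
  1 black: C(6,1)C(4,2)/C(10,3) = 3/10; then P = C(6,2)/C(14,2) = 15/91
  2 black: C(6,2)C(4,1)/C(10,3) = 1/2; then P = C(7,2)/C(14,2) = 3/13
  3 black: C(6,3)C(4,0)/C(10,3) = 1/6; then P = C(8,2)/C(14,2) = 4/13
P(both black) = 20/91 ≈ 0.2198.

20/91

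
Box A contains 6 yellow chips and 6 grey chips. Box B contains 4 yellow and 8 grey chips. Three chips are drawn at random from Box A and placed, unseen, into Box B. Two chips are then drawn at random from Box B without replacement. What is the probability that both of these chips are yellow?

93/770

Condition on how many of the transferred chips are yellow (from Box A: 6 yellow of 12; then Box B has 15 total).
  0 yellow: C(6,0)C(6,3)/C(12,3) = 1/11; then P = C(4,2)/C(15,2) = 2/35
  1 yellow: C(6,1)C(6,2)/C(12,3) = 9/22; then P = C(5,2)/C(15,2) = 2/21
  2 yellow: C(6,2)C(6,1)/C(12,3) = 9/22; then P = C(6,2)/C(15,2) = 1/7
  3 yellow: C(6,3)C(6,0)/C(12,3) = 1/11; then P = C(7,2)/C(15,2) = 1/5
P(both yellow) = 93/770 ≈ 0.1208.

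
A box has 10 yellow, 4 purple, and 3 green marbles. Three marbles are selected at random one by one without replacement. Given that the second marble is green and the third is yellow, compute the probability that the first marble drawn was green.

P(first=green and the second marble is green and the third is yellow) = (3/17)·(2/16)·(10/15) = 1/68.
P(E) = Σ over first color = 9/136 + 1/34 + 1/68 = 15/136.
By Bayes, P(first=green | E) = 1/68 / 15/136 = 2/15 ≈ 0.1333.

2/15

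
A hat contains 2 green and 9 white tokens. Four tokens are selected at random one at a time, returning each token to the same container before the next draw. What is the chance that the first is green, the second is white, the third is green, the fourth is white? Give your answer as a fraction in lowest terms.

324/14641

Multiply the conditional probability of each draw in order, with replacement (the composition resets each draw).
P = (2/11) · (9/11) · (2/11) · (9/11) = 324/14641 ≈ 0.0221.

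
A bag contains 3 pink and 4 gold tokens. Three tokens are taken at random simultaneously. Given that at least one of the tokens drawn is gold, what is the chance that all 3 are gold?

P(all 3 gold) = C(4,3)/C(7,3) = 4/35; P(at least one gold) = 1 − C(3,3)/C(7,3) = 34/35.
Since 'all 3 gold' ⊆ 'at least one gold', P(all 3 | at least one) = 4/35 / 34/35 = 2/17 ≈ 0.1176.

2/17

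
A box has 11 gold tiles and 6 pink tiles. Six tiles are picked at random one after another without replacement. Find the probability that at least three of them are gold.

Sum the hypergeometric tail for j = 3,…,6 gold tiles.
Favorable = C(11,3)·C(6,3) + C(11,4)·C(6,2) + C(11,5)·C(6,1) + C(11,6)·C(6,0) = 11484; total = C(17,6) = 12376.
P = 11484/12376 = 2871/3094 ≈ 0.9279.

2871/3094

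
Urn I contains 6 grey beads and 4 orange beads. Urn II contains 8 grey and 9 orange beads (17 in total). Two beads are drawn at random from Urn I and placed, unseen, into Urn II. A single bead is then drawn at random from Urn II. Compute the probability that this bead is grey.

46/95

Condition on how many of the transferred beads are grey (from Urn I: 6 grey of 10; then Urn II has 19 total).
  0 grey: C(6,0)C(4,2)/C(10,2) = 2/15; then P = 8/19
  1 grey: C(6,1)C(4,1)/C(10,2) = 8/15; then P = 9/19
  2 grey: C(6,2)C(4,0)/C(10,2) = 1/3; then P = 10/19
P(grey from Urn II) = 46/95 ≈ 0.4842.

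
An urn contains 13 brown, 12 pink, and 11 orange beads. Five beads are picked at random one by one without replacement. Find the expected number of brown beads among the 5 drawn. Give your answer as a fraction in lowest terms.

By linearity of expectation, E[X] = Σ P(draw i is brown); by symmetry each draw (even without replacement) has P(brown) = 13/36.
E[X] = 5 · 13/36 = 65/36 ≈ 1.8056.

65/36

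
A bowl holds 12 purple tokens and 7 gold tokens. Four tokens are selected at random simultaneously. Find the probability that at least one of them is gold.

1127/1292

Use the complement: P(at least one gold) = 1 − P(no gold).
P(none) = C(12,4)/C(19,4) = 495/3876.
So P = 1 − 495/3876 = 1127/1292 ≈ 0.8723.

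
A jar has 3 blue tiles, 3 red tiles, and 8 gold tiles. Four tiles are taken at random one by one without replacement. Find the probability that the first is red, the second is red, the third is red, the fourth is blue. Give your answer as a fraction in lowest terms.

Multiply the conditional probability of each draw in order, without replacement, so each draw removes one from its color and from the total.
P = (3/14) · (2/13) · (1/12) · (3/11) = 3/4004 ≈ 0.0007.

3/4004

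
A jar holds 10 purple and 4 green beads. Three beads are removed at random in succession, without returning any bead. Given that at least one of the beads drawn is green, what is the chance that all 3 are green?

1/61

P(all 3 green) = C(4,3)/C(14,3) = 1/91; P(at least one green) = 1 − C(10,3)/C(14,3) = 61/91.
Since 'all 3 green' ⊆ 'at least one green', P(all 3 | at least one) = 1/91 / 61/91 = 1/61 ≈ 0.0164.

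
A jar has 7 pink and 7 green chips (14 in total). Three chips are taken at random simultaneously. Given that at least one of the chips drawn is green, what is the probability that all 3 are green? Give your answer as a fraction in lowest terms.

5/47

P(all 3 green) = C(7,3)/C(14,3) = 5/52; P(at least one green) = 1 − C(7,3)/C(14,3) = 47/52.
Since 'all 3 green' ⊆ 'at least one green', P(all 3 | at least one) = 5/52 / 47/52 = 5/47 ≈ 0.1064.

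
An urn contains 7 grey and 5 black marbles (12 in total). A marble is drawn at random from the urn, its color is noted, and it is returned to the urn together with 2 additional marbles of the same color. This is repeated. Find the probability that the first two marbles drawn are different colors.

5/12

Either black then grey, or grey then black; after the first draw the total is 14.
P = (5/12)·(7/14) + (7/12)·(5/14) = 5/12 ≈ 0.4167.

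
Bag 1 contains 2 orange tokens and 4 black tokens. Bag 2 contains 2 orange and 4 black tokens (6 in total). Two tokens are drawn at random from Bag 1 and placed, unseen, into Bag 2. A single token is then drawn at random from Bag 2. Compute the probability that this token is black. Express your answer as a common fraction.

2/3

Condition on how many of the transferred tokens are black (from Bag 1: 4 black of 6; then Bag 2 has 8 total).
  0 black: C(4,0)C(2,2)/C(6,2) = 1/15; then P = 4/8
  1 black: C(4,1)C(2,1)/C(6,2) = 8/15; then P = 5/8
  2 black: C(4,2)C(2,0)/C(6,2) = 2/5; then P = 6/8
P(black from Bag 2) = 2/3 ≈ 0.6667.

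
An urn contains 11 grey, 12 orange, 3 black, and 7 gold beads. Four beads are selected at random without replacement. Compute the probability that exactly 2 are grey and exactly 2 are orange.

11/124

Unordered draws without replacement: count favorable combinations over C(33,4).
Favorable = C(11,2) · C(12,2) · C(3,0) · C(7,0) = 3630; total = C(33,4) = 40920.
P = 3630/40920 = 11/124 ≈ 0.0887.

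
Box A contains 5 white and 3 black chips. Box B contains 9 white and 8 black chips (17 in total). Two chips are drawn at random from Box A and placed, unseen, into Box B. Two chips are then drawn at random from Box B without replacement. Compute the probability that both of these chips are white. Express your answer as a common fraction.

1333/4788

Condition on how many of the transferred chips are white (from Box A: 5 white of 8; then Box B has 19 total).
  0 white: C(5,0)C(3,2)/C(8,2) = 3/28; then P = C(9,2)/C(19,2) = 4/19
  1 white: C(5,1)C(3,1)/C(8,2) = 15/28; then P = C(10,2)/C(19,2) = 5/19
  2 white: C(5,2)C(3,0)/C(8,2) = 5/14; then P = C(11,2)/C(19,2) = 55/171
P(both white) = 1333/4788 ≈ 0.2784.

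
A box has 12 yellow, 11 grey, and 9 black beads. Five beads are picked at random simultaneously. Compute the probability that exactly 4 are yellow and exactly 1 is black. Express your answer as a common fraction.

4455/201376

Unordered draws without replacement: count favorable combinations over C(32,5).
Favorable = C(12,4) · C(11,0) · C(9,1) = 4455; total = C(32,5) = 201376.
P = 4455/201376 = 4455/201376 ≈ 0.0221.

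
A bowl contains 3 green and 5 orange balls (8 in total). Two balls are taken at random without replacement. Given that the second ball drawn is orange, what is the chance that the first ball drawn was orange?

P(first=orange and the second ball drawn is orange) = (5/8)·(4/7) = 5/14.
P(the second ball drawn is orange) = Σ over first color = 15/56 + 5/14 = 5/8.
By Bayes, P(first=orange | the second ball drawn is orange) = 5/14 / 5/8 = 4/7 ≈ 0.5714.

4/7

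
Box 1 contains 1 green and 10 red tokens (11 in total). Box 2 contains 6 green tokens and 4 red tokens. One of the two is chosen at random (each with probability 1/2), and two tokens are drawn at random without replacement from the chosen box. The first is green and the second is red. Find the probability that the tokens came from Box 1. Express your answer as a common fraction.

15/59

P(E | Box 1) = 1/11; P(E | Box 2) = 4/15.
P(E) = 1/2·1/11 + 1/2·4/15 = 59/330.
By Bayes' rule, P(Box 1 | E) = 1/22 / 59/330 = 15/59 ≈ 0.2542.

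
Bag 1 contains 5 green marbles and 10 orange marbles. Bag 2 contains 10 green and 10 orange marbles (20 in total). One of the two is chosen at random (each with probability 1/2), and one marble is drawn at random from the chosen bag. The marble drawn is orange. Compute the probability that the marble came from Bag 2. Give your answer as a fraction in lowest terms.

3/7

P(orange | Bag 1) = 2/3; P(orange | Bag 2) = 1/2.
P(orange) = 1/2·2/3 + 1/2·1/2 = 7/12.
By Bayes' rule, P(Bag 2 | orange) = 1/4 / 7/12 = 3/7 ≈ 0.4286.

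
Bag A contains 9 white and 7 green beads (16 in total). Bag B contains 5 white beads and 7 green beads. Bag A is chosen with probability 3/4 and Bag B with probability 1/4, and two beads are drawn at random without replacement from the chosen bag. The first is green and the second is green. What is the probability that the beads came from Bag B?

P(E | Bag A) = 7/40; P(E | Bag B) = 7/22.
P(E) = 3/4·7/40 + 1/4·7/22 = 371/1760.
By Bayes' rule, P(Bag B | E) = 7/88 / 371/1760 = 20/53 ≈ 0.3774.

20/53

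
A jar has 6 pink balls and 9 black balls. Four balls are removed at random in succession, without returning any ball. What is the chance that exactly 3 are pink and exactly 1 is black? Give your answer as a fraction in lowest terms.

12/91

Unordered draws without replacement: count favorable combinations over C(15,4).
Favorable = C(6,3) · C(9,1) = 180; total = C(15,4) = 1365.
P = 180/1365 = 12/91 ≈ 0.1319.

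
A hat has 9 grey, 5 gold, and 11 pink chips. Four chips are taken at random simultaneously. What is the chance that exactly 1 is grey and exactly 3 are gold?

9/1265

Unordered draws without replacement: count favorable combinations over C(25,4).
Favorable = C(9,1) · C(5,3) · C(11,0) = 90; total = C(25,4) = 12650.
P = 90/12650 = 9/1265 ≈ 0.0071.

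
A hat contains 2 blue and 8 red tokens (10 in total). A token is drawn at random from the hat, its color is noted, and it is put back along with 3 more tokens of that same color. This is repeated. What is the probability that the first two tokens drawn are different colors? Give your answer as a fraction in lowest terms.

16/65

Either red then blue, or blue then red; after the first draw the total is 13.
P = (8/10)·(2/13) + (2/10)·(8/13) = 16/65 ≈ 0.2462.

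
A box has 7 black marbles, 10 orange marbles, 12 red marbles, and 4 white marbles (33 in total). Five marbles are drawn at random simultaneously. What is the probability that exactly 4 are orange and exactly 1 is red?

105/9889

Unordered draws without replacement: count favorable combinations over C(33,5).
Favorable = C(7,0) · C(10,4) · C(12,1) · C(4,0) = 2520; total = C(33,5) = 237336.
P = 2520/237336 = 105/9889 ≈ 0.0106.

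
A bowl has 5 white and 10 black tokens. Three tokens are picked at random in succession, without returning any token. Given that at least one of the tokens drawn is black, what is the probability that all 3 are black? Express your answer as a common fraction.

P(all 3 black) = C(10,3)/C(15,3) = 24/91; P(at least one black) = 1 − C(5,3)/C(15,3) = 89/91.
Since 'all 3 black' ⊆ 'at least one black', P(all 3 | at least one) = 24/91 / 89/91 = 24/89 ≈ 0.2697.

24/89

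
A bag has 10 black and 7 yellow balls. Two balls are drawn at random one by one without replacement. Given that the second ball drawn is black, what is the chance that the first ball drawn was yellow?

P(first=yellow and the second ball drawn is black) = (7/17)·(10/16) = 35/136.
P(the second ball drawn is black) = Σ over first color = 45/136 + 35/136 = 10/17.
By Bayes, P(first=yellow | the second ball drawn is black) = 35/136 / 10/17 = 7/16 ≈ 0.4375.

7/16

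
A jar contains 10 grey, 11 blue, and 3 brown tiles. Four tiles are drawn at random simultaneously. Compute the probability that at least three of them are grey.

Sum the hypergeometric tail for j = 3,…,4 grey tiles.
Favorable = C(10,3)·C(14,1) + C(10,4)·C(14,0) = 1890; total = C(24,4) = 10626.
P = 1890/10626 = 45/253 ≈ 0.1779.

45/253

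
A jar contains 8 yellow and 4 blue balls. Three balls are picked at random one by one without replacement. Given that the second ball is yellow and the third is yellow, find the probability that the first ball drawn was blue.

P(first=blue and the second ball is yellow and the third is yellow) = (4/12)·(8/11)·(7/10) = 28/165.
P(E) = Σ over first color = 14/55 + 28/165 = 14/33.
By Bayes, P(first=blue | E) = 28/165 / 14/33 = 2/5 ≈ 0.4000.

2/5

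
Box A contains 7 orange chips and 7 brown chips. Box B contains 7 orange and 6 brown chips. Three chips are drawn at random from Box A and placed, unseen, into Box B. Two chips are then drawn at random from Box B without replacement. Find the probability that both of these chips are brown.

107/520

Condition on how many of the transferred chips are brown (from Box A: 7 brown of 14; then Box B has 16 total).
  0 brown: C(7,0)C(7,3)/C(14,3) = 5/52; then P = C(6,2)/C(16,2) = 1/8
  1 brown: C(7,1)C(7,2)/C(14,3) = 21/52; then P = C(7,2)/C(16,2) = 7/40
  2 brown: C(7,2)C(7,1)/C(14,3) = 21/52; then P = C(8,2)/C(16,2) = 7/30
  3 brown: C(7,3)C(7,0)/C(14,3) = 5/52; then P = C(9,2)/C(16,2) = 3/10
P(both brown) = 107/520 ≈ 0.2058.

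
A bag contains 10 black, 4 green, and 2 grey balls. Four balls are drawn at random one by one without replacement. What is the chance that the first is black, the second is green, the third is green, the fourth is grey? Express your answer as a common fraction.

Multiply the conditional probability of each draw in order, without replacement, so each draw removes one from its color and from the total.
P = (10/16) · (4/15) · (3/14) · (2/13) = 1/182 ≈ 0.0055.

1/182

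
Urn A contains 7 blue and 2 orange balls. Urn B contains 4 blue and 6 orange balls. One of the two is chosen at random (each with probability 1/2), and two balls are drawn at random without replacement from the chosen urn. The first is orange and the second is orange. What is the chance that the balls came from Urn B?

12/13

P(E | Urn A) = 1/36; P(E | Urn B) = 1/3.
P(E) = 1/2·1/36 + 1/2·1/3 = 13/72.
By Bayes' rule, P(Urn B | E) = 1/6 / 13/72 = 12/13 ≈ 0.9231.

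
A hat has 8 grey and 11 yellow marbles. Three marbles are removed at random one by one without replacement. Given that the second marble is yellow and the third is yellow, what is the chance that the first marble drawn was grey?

P(first=grey and the second marble is yellow and the third is yellow) = (8/19)·(11/18)·(10/17) = 440/2907.
P(E) = Σ over first color = 440/2907 + 55/323 = 55/171.
By Bayes, P(first=grey | E) = 440/2907 / 55/171 = 8/17 ≈ 0.4706.

8/17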